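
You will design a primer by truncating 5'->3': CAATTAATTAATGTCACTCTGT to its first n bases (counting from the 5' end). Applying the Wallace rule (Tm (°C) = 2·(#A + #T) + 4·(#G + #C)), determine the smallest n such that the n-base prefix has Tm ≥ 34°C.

n = 15

First 14 bases: CAATTAATTAATGT → Tm = 32°C (< 34°C)
First 15 bases: CAATTAATTAATGTC → Tm = 36°C (≥ 34°C)
Each additional base adds 2°C (A/T) or 4°C (G/C), so Tm is non-decreasing in n; n = 15 is the first length to reach 34°C.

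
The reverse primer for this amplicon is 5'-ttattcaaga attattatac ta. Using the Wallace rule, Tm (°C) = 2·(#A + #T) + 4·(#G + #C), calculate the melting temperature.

Counting bases: C=2, A=9, T=10, G=1
So N_AT = 19 and N_GC = 3.
Tm = 4·3 + 2·19 = 12 + 38 = 50°C

50°C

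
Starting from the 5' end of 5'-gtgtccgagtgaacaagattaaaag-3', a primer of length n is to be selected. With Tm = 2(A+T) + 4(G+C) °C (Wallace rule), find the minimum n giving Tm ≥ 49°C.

n = 17

First 16 bases: GTGTCCGAGTGAACAA → Tm = 48°C (< 49°C)
First 17 bases: GTGTCCGAGTGAACAAG → Tm = 52°C (≥ 49°C)
Since every base adds ≥2°C, Tm only increases with n, so the threshold is first crossed at n = 17.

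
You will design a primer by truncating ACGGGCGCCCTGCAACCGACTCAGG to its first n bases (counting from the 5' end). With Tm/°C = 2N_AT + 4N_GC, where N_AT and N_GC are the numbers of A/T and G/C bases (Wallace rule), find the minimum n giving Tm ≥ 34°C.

First 8 bases: ACGGGCGC → Tm = 30°C (< 34°C)
First 9 bases: ACGGGCGCC → Tm = 34°C (≥ 34°C)
Since every base adds ≥2°C, Tm only increases with n, so the threshold is first crossed at n = 9.

n = 9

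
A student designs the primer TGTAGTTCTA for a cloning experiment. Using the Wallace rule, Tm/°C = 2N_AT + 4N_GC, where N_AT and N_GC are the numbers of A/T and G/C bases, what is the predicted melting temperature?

Counting bases: T=5, G=2, C=1, A=2
AT pairs contribute 7, GC pairs contribute 3.
Tm = 2×7 + 4×3 = 26°C

26°C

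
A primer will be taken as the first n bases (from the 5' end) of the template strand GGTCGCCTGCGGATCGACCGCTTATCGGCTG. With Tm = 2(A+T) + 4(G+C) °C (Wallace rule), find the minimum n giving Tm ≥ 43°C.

First 11 bases: GGTCGCCTGCG → Tm = 40°C (< 43°C)
First 12 bases: GGTCGCCTGCGG → Tm = 44°C (≥ 43°C)
Since every base adds ≥2°C, Tm only increases with n, so the threshold is first crossed at n = 12.

n = 12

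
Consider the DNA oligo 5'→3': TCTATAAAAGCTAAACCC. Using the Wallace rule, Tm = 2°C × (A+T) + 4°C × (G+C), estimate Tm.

48°C

T=4, C=5, A=8, G=1
So N_AT = 12 and N_GC = 6.
Tm = 2×12 + 4×6 = 48°C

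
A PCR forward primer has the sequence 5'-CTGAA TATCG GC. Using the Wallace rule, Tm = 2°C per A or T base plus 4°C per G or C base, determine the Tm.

36°C

Base counts: C=3, G=3, T=3, A=3
A+T = 6, G+C = 6
Tm = 2×6 + 4×6 = 36°C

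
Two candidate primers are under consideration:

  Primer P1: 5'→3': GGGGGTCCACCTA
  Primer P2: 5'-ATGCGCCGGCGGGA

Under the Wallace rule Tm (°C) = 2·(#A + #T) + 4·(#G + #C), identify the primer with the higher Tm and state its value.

Primer P2, 50°C

Primer P1: A+T=4, G+C=9 → Tm = 2(4)+4(9) = 44°C
Primer P2: A+T=3, G+C=11 → Tm = 2(3)+4(11) = 50°C
44°C vs 50°C → primer P2 is higher.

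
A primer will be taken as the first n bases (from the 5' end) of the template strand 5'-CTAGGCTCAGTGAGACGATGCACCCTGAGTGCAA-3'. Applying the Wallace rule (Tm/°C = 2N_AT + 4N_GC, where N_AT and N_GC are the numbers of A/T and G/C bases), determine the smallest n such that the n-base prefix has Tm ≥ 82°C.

n = 26

First 25 bases: CTAGGCTCAGTGAGACGATGCACCC → Tm = 80°C (< 82°C)
First 26 bases: CTAGGCTCAGTGAGACGATGCACCCT → Tm = 82°C (≥ 82°C)
Each additional base adds 2°C (A/T) or 4°C (G/C), so Tm is non-decreasing in n; n = 26 is the first length to reach 82°C.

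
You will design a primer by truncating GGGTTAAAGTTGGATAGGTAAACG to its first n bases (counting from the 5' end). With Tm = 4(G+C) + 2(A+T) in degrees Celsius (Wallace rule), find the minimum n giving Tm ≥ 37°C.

n = 13

First 12 bases: GGGTTAAAGTTG → Tm = 34°C (< 37°C)
First 13 bases: GGGTTAAAGTTGG → Tm = 38°C (≥ 37°C)
Since every base adds ≥2°C, Tm only increases with n, so the threshold is first crossed at n = 13.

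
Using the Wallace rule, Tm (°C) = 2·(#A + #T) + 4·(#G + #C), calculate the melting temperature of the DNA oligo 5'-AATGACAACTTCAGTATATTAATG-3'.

Scanning the sequence gives C=3, T=8, A=10, G=3.
So N_AT = 18 and N_GC = 6.
Tm = 2×18 + 4×6 = 60°C

60°C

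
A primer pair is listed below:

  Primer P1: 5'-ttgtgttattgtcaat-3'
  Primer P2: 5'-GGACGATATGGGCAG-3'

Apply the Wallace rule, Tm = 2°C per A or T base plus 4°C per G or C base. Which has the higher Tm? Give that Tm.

Primer P1: A+T=12, G+C=4 → Tm = 2(12)+4(4) = 40°C
Primer P2: A+T=6, G+C=9 → Tm = 2(6)+4(9) = 48°C
40°C vs 48°C → primer P2 is higher.

Primer P2, 48°C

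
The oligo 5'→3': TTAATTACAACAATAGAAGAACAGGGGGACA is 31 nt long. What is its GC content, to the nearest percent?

Scanning the sequence gives T=5, G=7, C=4, A=15.
G+C = 7 + 4 = 11 out of 31 bases
%GC = 11/31 × 100 = 35.48% ≈ 35%

35%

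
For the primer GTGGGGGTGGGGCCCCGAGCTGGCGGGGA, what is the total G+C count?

Counting bases: A=2, T=3, G=18, C=6
Total G or C: 18 + 6 = 24

24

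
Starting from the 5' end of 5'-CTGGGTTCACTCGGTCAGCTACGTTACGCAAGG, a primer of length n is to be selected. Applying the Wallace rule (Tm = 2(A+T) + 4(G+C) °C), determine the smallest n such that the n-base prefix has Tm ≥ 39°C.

n = 13

First 12 bases: CTGGGTTCACTC → Tm = 38°C (< 39°C)
First 13 bases: CTGGGTTCACTCG → Tm = 42°C (≥ 39°C)
Since every base adds ≥2°C, Tm only increases with n, so the threshold is first crossed at n = 13.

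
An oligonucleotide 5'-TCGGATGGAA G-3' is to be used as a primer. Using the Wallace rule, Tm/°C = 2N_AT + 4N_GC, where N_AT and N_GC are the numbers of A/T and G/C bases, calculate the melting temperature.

Counting bases: T=2, G=5, C=1, A=3
A+T = 5, G+C = 6
Tm = 2(5) + 4(6) = 10 + 24 = 34°C

34°C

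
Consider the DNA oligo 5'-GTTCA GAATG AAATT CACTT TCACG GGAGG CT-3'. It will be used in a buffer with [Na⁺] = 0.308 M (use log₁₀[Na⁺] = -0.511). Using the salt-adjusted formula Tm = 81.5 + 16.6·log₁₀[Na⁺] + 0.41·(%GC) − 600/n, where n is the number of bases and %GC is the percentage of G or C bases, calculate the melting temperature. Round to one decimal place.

Length n = 32. A=9, G=8, C=6, T=9
G+C = 14, so %GC = 14/32 × 100 = 43.75%
Salt term: 16.6 × (-0.511) = -8.483
GC term: 0.41 × 43.75 = 17.938; length term: −600/32 = −18.75
Tm = 81.5 + (-8.483) + 17.938 − 18.75 = 72.205 → 72.2°C

72.2°C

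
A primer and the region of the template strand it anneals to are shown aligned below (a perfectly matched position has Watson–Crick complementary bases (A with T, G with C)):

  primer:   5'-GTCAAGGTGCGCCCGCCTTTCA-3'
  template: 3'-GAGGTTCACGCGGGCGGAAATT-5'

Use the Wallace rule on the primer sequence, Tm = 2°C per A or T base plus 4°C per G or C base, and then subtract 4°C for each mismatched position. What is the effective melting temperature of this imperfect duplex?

56°C

Primer base counts: A=3, T=5, G=6, C=8 → A+T=8, G+C=14
Perfect-match Tm = 2(8) + 4(14) = 16 + 56 = 72°C
Mismatches (positions where the bases are not complementary): 4 (at positions 1, 4, 6, 21)
Effective Tm = 72 − 4×4 = 72 − 16 = 56°C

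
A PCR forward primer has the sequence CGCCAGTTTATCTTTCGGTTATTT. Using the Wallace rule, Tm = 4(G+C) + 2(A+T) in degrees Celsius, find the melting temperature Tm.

Base counts: C=5, A=3, T=12, G=4
A+T = 15, G+C = 9
Tm = 2×15 + 4×9 = 66°C

66°C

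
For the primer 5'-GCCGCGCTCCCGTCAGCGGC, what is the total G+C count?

Scanning the sequence gives A=1, T=2, G=7, C=10.
G+C = 7 + 10 = 17

17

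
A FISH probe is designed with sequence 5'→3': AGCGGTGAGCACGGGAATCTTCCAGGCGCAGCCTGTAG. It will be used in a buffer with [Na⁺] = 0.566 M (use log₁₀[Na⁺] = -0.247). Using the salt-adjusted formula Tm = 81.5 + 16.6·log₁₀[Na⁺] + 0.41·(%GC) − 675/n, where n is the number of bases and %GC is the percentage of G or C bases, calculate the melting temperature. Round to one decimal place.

Length n = 38. Counting bases: C=10, T=6, G=14, A=8
G+C = 24, so %GC = 24/38 × 100 = 63.158%
Salt term: 16.6 × (-0.247) = -4.1
GC term: 0.41 × 63.158 = 25.895; length term: −675/38 = −17.763
Tm = 81.5 + (-4.1) + 25.895 − 17.763 = 85.532 → 85.5°C

85.5°C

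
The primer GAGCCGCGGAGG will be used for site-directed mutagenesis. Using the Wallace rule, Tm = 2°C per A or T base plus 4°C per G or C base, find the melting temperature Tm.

44°C

Counting bases: T=0, A=2, G=7, C=3
AT pairs contribute 2, GC pairs contribute 10.
Tm = 4·10 + 2·2 = 40 + 4 = 44°C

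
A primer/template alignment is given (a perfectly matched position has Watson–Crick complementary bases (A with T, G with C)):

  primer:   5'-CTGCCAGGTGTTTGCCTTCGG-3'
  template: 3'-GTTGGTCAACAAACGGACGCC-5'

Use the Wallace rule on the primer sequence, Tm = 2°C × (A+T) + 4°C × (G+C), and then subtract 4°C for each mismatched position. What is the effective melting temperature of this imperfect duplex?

52°C

Primer base counts: A=1, T=7, G=7, C=6 → A+T=8, G+C=13
Perfect-match Tm = 2(8) + 4(13) = 16 + 52 = 68°C
Mismatches (positions where the bases are not complementary): 4 (at positions 2, 3, 8, 18)
Effective Tm = 68 − 4×4 = 68 − 16 = 52°C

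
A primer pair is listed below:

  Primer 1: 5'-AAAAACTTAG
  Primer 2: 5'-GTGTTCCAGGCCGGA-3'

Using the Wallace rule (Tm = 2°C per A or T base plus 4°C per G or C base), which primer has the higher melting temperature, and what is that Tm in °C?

Primer 2, 50°C

Primer 1: A+T=8, G+C=2 → Tm = 2(8)+4(2) = 24°C
Primer 2: A+T=5, G+C=10 → Tm = 2(5)+4(10) = 50°C
24°C vs 50°C → primer 2 is higher.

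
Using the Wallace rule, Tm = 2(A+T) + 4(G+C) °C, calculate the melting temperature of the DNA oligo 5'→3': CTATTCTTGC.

28°C

Base counts: C=3, G=1, A=1, T=5
AT pairs contribute 6, GC pairs contribute 4.
Tm = 4·4 + 2·6 = 16 + 12 = 28°C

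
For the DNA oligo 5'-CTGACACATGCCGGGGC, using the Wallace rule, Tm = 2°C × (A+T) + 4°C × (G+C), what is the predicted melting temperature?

58°C

Base counts: T=2, G=6, C=6, A=3
A+T = 5, G+C = 12
Tm = 4·12 + 2·5 = 48 + 10 = 58°C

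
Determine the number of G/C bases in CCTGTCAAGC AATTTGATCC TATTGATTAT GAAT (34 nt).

11

A=10, G=5, C=6, T=13
G+C = 5 + 6 = 11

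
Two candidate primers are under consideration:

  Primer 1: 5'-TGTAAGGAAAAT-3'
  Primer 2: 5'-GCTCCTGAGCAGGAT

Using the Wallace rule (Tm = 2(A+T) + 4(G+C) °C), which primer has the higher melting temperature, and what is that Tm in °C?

Primer 1: A+T=9, G+C=3 → Tm = 2(9)+4(3) = 30°C
Primer 2: A+T=6, G+C=9 → Tm = 2(6)+4(9) = 48°C
30°C vs 48°C → primer 2 is higher.

Primer 2, 48°C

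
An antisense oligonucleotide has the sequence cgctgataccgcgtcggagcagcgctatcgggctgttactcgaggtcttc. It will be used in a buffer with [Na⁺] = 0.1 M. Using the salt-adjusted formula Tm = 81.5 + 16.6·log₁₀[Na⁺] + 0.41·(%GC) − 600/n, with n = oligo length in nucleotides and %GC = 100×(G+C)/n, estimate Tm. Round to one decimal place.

Length n = 50. Base counts: T=12, A=7, C=15, G=16
G+C = 31, so %GC = 31/50 × 100 = 62%
Salt term: 16.6 × (-1) = -16.6
GC term: 0.41 × 62 = 25.42; length term: −600/50 = −12
Tm = 81.5 + (-16.6) + 25.42 − 12 = 78.32 → 78.3°C

78.3°C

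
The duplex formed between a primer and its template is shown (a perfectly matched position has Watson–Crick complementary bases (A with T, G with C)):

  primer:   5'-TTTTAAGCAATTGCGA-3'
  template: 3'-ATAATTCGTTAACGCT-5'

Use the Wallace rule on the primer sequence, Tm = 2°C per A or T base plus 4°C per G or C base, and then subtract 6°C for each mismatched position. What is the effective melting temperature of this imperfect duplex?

Primer base counts: A=5, T=6, G=3, C=2 → A+T=11, G+C=5
Perfect-match Tm = 2(11) + 4(5) = 22 + 20 = 42°C
Mismatches (positions where the bases are not complementary): 1 (at position 2)
Effective Tm = 42 − 1×6 = 42 − 6 = 36°C

36°C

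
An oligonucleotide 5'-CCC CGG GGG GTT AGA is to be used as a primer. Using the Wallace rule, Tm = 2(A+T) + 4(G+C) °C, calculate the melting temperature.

Counting bases: A=2, C=4, G=7, T=2
A+T = 4, G+C = 11
Tm = 2(4) + 4(11) = 8 + 44 = 52°C

52°C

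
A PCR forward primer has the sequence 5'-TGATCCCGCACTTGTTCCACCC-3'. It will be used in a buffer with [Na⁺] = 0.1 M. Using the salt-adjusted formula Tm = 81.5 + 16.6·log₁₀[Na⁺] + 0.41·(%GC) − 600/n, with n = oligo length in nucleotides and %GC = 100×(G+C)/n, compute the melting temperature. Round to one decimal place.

Length n = 22. G=3, C=10, A=3, T=6
G+C = 13, so %GC = 13/22 × 100 = 59.091%
Salt term: 16.6 × (-1) = -16.6
GC term: 0.41 × 59.091 = 24.227; length term: −600/22 = −27.273
Tm = 81.5 + (-16.6) + 24.227 − 27.273 = 61.854 → 61.9°C

61.9°C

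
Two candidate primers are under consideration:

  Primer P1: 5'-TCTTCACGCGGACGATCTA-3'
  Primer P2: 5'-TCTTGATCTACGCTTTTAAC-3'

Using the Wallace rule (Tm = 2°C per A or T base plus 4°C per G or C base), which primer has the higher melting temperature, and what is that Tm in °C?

Primer P1, 58°C

Primer P1: A+T=9, G+C=10 → Tm = 2(9)+4(10) = 58°C
Primer P2: A+T=13, G+C=7 → Tm = 2(13)+4(7) = 54°C
58°C vs 54°C → primer P1 is higher.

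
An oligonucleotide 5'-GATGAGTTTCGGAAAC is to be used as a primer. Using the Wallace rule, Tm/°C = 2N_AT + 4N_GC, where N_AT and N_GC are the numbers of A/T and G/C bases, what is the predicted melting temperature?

46°C

Counting bases: T=4, A=5, G=5, C=2
A+T = 9, G+C = 7
Tm = 2×9 + 4×7 = 46°C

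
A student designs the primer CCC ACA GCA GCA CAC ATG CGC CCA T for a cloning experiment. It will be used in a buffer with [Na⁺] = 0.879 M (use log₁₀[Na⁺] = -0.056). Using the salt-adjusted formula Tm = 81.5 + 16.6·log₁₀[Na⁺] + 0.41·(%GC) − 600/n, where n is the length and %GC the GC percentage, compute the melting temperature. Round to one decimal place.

Length n = 25. C=12, G=4, A=7, T=2
G+C = 16, so %GC = 16/25 × 100 = 64%
Salt term: 16.6 × (-0.056) = -0.93
GC term: 0.41 × 64 = 26.24; length term: −600/25 = −24
Tm = 81.5 + (-0.93) + 26.24 − 24 = 82.81 → 82.8°C

82.8°C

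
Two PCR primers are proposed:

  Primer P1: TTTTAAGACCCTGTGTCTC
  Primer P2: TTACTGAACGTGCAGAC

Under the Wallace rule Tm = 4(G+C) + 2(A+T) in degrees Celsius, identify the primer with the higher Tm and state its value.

Primer P1: A+T=11, G+C=8 → Tm = 2(11)+4(8) = 54°C
Primer P2: A+T=9, G+C=8 → Tm = 2(9)+4(8) = 50°C
54°C vs 50°C → primer P1 is higher.

Primer P1, 54°C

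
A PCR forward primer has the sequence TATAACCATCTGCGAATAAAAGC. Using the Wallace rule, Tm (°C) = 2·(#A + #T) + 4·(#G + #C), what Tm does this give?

62°C

Scanning the sequence gives A=10, C=5, T=5, G=3.
A+T = 15, G+C = 8
Tm = 2(15) + 4(8) = 30 + 32 = 62°C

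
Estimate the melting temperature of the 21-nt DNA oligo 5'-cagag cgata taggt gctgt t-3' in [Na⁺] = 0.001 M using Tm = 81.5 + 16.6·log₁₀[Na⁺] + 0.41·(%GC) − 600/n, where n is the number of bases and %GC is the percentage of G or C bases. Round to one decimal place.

22.7°C

Length n = 21. Scanning the sequence gives A=5, C=3, T=6, G=7.
G+C = 10, so %GC = 10/21 × 100 = 47.619%
Salt term: 16.6 × (-3) = -49.8
GC term: 0.41 × 47.619 = 19.524; length term: −600/21 = −28.571
Tm = 81.5 + (-49.8) + 19.524 − 28.571 = 22.653 → 22.7°C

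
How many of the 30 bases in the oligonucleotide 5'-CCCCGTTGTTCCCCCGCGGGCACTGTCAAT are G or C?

20

C=13, G=7, T=7, A=3
Total G or C: 7 + 13 = 20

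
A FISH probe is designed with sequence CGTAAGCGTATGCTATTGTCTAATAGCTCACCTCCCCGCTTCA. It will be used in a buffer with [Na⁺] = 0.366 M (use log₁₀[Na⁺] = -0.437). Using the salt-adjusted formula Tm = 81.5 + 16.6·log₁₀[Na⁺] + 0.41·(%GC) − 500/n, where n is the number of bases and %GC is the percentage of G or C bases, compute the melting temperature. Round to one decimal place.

Length n = 43. Scanning the sequence gives G=7, A=9, T=13, C=14.
G+C = 21, so %GC = 21/43 × 100 = 48.837%
Salt term: 16.6 × (-0.437) = -7.254
GC term: 0.41 × 48.837 = 20.023; length term: −500/43 = −11.628
Tm = 81.5 + (-7.254) + 20.023 − 11.628 = 82.641 → 82.6°C

82.6°C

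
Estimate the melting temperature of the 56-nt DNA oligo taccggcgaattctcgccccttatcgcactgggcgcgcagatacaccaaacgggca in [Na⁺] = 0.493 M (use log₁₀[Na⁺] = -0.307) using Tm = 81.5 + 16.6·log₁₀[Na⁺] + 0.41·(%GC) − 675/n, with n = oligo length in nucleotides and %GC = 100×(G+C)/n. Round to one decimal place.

Length n = 56. Counting bases: C=20, G=14, T=9, A=13
G+C = 34, so %GC = 34/56 × 100 = 60.714%
Salt term: 16.6 × (-0.307) = -5.096
GC term: 0.41 × 60.714 = 24.893; length term: −675/56 = −12.054
Tm = 81.5 + (-5.096) + 24.893 − 12.054 = 89.243 → 89.2°C

89.2°C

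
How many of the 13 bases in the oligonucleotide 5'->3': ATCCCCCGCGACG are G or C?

Counting bases: T=1, G=3, A=2, C=7
Total G or C: 3 + 7 = 10

10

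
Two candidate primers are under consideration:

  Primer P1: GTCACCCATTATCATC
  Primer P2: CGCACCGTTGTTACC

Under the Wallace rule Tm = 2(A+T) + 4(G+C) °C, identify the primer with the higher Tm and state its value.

Primer P2, 48°C

Primer P1: A+T=9, G+C=7 → Tm = 2(9)+4(7) = 46°C
Primer P2: A+T=6, G+C=9 → Tm = 2(6)+4(9) = 48°C
46°C vs 48°C → primer P2 is higher.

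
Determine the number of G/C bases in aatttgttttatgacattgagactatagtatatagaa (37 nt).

8

A=14, T=15, C=2, G=6
Total G or C: 6 + 2 = 8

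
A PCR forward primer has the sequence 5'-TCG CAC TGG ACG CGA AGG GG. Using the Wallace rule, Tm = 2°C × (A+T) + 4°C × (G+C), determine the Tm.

Counting bases: A=4, G=9, T=2, C=5
A+T = 6, G+C = 14
Tm = 4·14 + 2·6 = 56 + 12 = 68°C

68°C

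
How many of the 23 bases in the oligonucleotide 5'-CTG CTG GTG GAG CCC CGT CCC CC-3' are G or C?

A=1, C=11, G=7, T=4
G+C = 7 + 11 = 18

18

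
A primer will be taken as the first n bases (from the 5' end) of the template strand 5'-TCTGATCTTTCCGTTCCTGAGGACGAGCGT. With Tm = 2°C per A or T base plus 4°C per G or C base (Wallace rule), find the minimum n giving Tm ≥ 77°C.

First 25 bases: TCTGATCTTTCCGTTCCTGAGGACG → Tm = 76°C (< 77°C)
First 26 bases: TCTGATCTTTCCGTTCCTGAGGACGA → Tm = 78°C (≥ 77°C)
Since every base adds ≥2°C, Tm only increases with n, so the threshold is first crossed at n = 26.

n = 26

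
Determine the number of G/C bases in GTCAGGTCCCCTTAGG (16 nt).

10

Base counts: G=5, A=2, C=5, T=4
G+C = 5 + 5 = 10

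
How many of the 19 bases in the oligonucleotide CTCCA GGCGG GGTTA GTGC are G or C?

Scanning the sequence gives A=2, C=5, T=4, G=8.
Total G or C: 8 + 5 = 13

13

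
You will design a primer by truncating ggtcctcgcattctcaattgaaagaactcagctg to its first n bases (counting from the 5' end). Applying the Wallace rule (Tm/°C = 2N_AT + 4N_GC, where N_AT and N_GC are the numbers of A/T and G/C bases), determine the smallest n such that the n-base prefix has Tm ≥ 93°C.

First 31 bases: GGTCCTCGCATTCTCAATTGAAAGAACTCAG → Tm = 90°C (< 93°C)
First 32 bases: GGTCCTCGCATTCTCAATTGAAAGAACTCAGC → Tm = 94°C (≥ 93°C)
Since every base adds ≥2°C, Tm only increases with n, so the threshold is first crossed at n = 32.

n = 32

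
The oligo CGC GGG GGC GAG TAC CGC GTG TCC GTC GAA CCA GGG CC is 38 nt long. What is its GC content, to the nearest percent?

76%

Scanning the sequence gives A=5, C=13, G=16, T=4.
G+C = 16 + 13 = 29 out of 38 bases
%GC = 29/38 × 100 = 76.32% ≈ 76%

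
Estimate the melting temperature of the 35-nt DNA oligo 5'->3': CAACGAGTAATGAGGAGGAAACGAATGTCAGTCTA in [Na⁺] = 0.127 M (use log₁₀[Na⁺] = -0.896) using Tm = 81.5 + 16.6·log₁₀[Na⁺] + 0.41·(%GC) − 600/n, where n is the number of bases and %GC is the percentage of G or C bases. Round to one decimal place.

67.1°C

Length n = 35. Base counts: C=5, A=14, T=6, G=10
G+C = 15, so %GC = 15/35 × 100 = 42.857%
Salt term: 16.6 × (-0.896) = -14.874
GC term: 0.41 × 42.857 = 17.571; length term: −600/35 = −17.143
Tm = 81.5 + (-14.874) + 17.571 − 17.143 = 67.054 → 67.1°C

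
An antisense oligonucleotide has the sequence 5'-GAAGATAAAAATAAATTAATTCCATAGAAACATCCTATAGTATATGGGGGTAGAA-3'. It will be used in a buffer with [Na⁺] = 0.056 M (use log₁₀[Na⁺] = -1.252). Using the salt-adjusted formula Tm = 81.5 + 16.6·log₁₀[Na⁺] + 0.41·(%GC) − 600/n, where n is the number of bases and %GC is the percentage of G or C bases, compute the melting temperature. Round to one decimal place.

Length n = 55. Scanning the sequence gives C=5, G=10, T=14, A=26.
G+C = 15, so %GC = 15/55 × 100 = 27.273%
Salt term: 16.6 × (-1.252) = -20.783
GC term: 0.41 × 27.273 = 11.182; length term: −600/55 = −10.909
Tm = 81.5 + (-20.783) + 11.182 − 10.909 = 60.99 → 61.0°C

61.0°C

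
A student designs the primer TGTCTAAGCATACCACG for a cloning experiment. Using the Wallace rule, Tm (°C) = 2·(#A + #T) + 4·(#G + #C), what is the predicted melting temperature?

Counting bases: G=3, A=5, C=5, T=4
So N_AT = 9 and N_GC = 8.
Tm = 2(9) + 4(8) = 18 + 32 = 50°C

50°C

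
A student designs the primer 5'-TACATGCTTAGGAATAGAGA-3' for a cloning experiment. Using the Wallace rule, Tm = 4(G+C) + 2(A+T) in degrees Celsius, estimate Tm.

54°C

Counting bases: C=2, A=8, G=5, T=5
AT pairs contribute 13, GC pairs contribute 7.
Tm = 2(13) + 4(7) = 26 + 28 = 54°C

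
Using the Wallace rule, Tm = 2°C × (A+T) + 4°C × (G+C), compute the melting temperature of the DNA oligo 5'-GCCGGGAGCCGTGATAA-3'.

56°C

Base counts: A=4, G=7, C=4, T=2
A+T = 6, G+C = 11
Tm = 4·11 + 2·6 = 44 + 12 = 56°C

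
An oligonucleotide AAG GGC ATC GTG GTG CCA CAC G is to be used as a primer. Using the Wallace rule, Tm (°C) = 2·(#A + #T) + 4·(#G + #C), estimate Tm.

72°C

Base counts: C=6, A=5, T=3, G=8
A+T = 8, G+C = 14
Tm = 2(8) + 4(14) = 16 + 56 = 72°C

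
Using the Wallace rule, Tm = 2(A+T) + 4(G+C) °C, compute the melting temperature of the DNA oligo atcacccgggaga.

C=4, G=4, A=4, T=1
AT pairs contribute 5, GC pairs contribute 8.
Tm = 2×5 + 4×8 = 42°C

42°C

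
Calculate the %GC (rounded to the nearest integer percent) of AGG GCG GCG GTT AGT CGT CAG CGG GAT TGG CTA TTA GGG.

62%

Scanning the sequence gives A=6, G=18, T=9, C=6.
G+C = 18 + 6 = 24 out of 39 bases
%GC = 24/39 × 100 = 61.54% ≈ 62%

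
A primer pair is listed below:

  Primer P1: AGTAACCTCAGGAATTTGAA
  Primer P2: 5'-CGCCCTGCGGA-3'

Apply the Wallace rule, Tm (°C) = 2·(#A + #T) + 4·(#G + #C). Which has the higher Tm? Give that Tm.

Primer P1, 54°C

Primer P1: A+T=13, G+C=7 → Tm = 2(13)+4(7) = 54°C
Primer P2: A+T=2, G+C=9 → Tm = 2(2)+4(9) = 40°C
54°C vs 40°C → primer P1 is higher.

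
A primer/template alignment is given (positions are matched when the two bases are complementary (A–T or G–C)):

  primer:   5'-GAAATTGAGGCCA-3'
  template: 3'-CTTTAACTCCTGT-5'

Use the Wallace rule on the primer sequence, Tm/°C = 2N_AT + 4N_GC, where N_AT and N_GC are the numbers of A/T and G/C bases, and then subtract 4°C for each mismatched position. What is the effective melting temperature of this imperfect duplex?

34°C

Primer base counts: A=5, T=2, G=4, C=2 → A+T=7, G+C=6
Perfect-match Tm = 2(7) + 4(6) = 14 + 24 = 38°C
Mismatches (positions where the bases are not complementary): 1 (at position 11)
Effective Tm = 38 − 1×4 = 38 − 4 = 34°C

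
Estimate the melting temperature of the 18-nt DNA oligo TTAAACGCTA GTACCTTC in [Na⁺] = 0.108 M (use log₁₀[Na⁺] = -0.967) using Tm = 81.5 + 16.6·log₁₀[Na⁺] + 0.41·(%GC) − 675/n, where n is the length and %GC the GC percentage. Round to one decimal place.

43.9°C

Length n = 18. G=2, T=6, C=5, A=5
G+C = 7, so %GC = 7/18 × 100 = 38.889%
Salt term: 16.6 × (-0.967) = -16.052
GC term: 0.41 × 38.889 = 15.944; length term: −675/18 = −37.5
Tm = 81.5 + (-16.052) + 15.944 − 37.5 = 43.892 → 43.9°C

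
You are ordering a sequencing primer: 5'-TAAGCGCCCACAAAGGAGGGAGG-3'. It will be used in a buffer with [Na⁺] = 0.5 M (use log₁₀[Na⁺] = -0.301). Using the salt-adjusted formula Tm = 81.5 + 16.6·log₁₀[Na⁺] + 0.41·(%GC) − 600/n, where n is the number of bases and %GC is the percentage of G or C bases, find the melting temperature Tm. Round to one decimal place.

Length n = 23. Counting bases: G=9, T=1, C=5, A=8
G+C = 14, so %GC = 14/23 × 100 = 60.87%
Salt term: 16.6 × (-0.301) = -4.997
GC term: 0.41 × 60.87 = 24.957; length term: −600/23 = −26.087
Tm = 81.5 + (-4.997) + 24.957 − 26.087 = 75.373 → 75.4°C

75.4°C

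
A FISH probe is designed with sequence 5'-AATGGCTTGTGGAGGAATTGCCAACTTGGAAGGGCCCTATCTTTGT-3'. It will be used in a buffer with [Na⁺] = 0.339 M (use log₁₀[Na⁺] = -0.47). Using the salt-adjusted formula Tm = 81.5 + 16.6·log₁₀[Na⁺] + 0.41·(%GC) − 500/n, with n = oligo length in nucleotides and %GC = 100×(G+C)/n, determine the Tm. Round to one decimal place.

82.4°C

Length n = 46. T=14, G=14, C=8, A=10
G+C = 22, so %GC = 22/46 × 100 = 47.826%
Salt term: 16.6 × (-0.47) = -7.802
GC term: 0.41 × 47.826 = 19.609; length term: −500/46 = −10.87
Tm = 81.5 + (-7.802) + 19.609 − 10.87 = 82.437 → 82.4°C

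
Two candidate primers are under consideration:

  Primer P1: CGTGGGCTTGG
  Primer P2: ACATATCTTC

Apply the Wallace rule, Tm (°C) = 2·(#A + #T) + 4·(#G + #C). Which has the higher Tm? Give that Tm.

Primer P1, 38°C

Primer P1: A+T=3, G+C=8 → Tm = 2(3)+4(8) = 38°C
Primer P2: A+T=7, G+C=3 → Tm = 2(7)+4(3) = 26°C
38°C vs 26°C → primer P1 is higher.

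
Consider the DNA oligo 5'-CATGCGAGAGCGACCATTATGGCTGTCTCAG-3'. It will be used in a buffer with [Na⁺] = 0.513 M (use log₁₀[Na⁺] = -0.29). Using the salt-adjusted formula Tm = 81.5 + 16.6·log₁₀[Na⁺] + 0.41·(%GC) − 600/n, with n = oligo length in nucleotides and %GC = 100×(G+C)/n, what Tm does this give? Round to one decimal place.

Length n = 31. Counting bases: C=8, T=7, A=7, G=9
G+C = 17, so %GC = 17/31 × 100 = 54.839%
Salt term: 16.6 × (-0.29) = -4.814
GC term: 0.41 × 54.839 = 22.484; length term: −600/31 = −19.355
Tm = 81.5 + (-4.814) + 22.484 − 19.355 = 79.815 → 79.8°C

79.8°C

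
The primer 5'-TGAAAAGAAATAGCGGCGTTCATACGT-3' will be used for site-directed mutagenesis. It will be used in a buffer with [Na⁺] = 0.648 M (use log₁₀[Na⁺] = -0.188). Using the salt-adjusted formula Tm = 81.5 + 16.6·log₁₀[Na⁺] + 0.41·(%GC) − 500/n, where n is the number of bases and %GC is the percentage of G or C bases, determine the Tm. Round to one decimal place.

Length n = 27. Counting bases: C=4, T=6, A=10, G=7
G+C = 11, so %GC = 11/27 × 100 = 40.741%
Salt term: 16.6 × (-0.188) = -3.121
GC term: 0.41 × 40.741 = 16.704; length term: −500/27 = −18.519
Tm = 81.5 + (-3.121) + 16.704 − 18.519 = 76.564 → 76.6°C

76.6°C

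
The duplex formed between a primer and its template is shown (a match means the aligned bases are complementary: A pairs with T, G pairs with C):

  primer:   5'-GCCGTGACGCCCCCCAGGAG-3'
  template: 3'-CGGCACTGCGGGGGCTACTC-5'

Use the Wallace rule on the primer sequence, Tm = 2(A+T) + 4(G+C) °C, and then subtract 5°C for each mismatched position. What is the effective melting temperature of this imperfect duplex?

Primer base counts: A=3, T=1, G=7, C=9 → A+T=4, G+C=16
Perfect-match Tm = 2(4) + 4(16) = 8 + 64 = 72°C
Mismatches (positions where the bases are not complementary): 2 (at positions 15, 17)
Effective Tm = 72 − 2×5 = 72 − 10 = 62°C

62°C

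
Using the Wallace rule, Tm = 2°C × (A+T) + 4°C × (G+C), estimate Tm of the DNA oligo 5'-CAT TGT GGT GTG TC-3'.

42°C

Counting bases: T=6, A=1, C=2, G=5
AT pairs contribute 7, GC pairs contribute 7.
Tm = 2×7 + 4×7 = 42°C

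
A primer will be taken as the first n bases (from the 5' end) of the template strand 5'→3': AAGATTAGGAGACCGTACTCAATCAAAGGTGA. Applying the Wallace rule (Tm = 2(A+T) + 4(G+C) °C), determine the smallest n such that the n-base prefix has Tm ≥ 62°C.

n = 22

First 21 bases: AAGATTAGGAGACCGTACTCA → Tm = 60°C (< 62°C)
First 22 bases: AAGATTAGGAGACCGTACTCAA → Tm = 62°C (≥ 62°C)
Since every base adds ≥2°C, Tm only increases with n, so the threshold is first crossed at n = 22.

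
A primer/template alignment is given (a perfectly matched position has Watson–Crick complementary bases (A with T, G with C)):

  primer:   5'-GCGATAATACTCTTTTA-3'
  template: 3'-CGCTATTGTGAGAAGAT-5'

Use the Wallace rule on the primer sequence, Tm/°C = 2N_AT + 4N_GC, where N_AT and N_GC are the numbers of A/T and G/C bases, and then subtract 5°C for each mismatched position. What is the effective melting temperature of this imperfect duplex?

34°C

Primer base counts: A=5, T=7, G=2, C=3 → A+T=12, G+C=5
Perfect-match Tm = 2(12) + 4(5) = 24 + 20 = 44°C
Mismatches (positions where the bases are not complementary): 2 (at positions 8, 15)
Effective Tm = 44 − 2×5 = 44 − 10 = 34°C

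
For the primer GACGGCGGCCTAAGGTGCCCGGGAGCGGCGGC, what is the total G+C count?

Scanning the sequence gives A=4, G=16, C=10, T=2.
Total G or C: 16 + 10 = 26

26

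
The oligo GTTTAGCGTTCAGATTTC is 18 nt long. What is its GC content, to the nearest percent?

39%

Counting bases: C=3, G=4, A=3, T=8
G+C = 4 + 3 = 7 out of 18 bases
%GC = 7/18 × 100 = 38.89% ≈ 39%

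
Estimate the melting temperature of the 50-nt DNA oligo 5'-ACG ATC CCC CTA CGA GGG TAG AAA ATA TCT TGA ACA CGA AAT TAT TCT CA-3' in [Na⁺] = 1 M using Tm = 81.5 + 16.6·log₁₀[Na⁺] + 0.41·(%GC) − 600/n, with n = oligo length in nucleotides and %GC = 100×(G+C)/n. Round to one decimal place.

Length n = 50. C=12, G=8, A=18, T=12
G+C = 20, so %GC = 20/50 × 100 = 40%
Salt term: 16.6 × (0) = 0
GC term: 0.41 × 40 = 16.4; length term: −600/50 = −12
Tm = 81.5 + (0) + 16.4 − 12 = 85.9 → 85.9°C

85.9°C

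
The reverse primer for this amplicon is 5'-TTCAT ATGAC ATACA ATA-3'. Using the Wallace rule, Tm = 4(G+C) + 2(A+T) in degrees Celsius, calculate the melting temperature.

44°C

T=6, C=3, G=1, A=8
A+T = 14, G+C = 4
Tm = 2(14) + 4(4) = 28 + 16 = 44°C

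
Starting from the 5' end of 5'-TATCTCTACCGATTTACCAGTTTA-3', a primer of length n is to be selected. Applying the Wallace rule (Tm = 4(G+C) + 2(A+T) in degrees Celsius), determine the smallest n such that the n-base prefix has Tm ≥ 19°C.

First 7 bases: TATCTCT → Tm = 18°C (< 19°C)
First 8 bases: TATCTCTA → Tm = 20°C (≥ 19°C)
Since every base adds ≥2°C, Tm only increases with n, so the threshold is first crossed at n = 8.

n = 8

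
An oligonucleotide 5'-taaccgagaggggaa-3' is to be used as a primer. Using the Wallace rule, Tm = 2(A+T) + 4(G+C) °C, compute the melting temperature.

46°C

A=6, T=1, G=6, C=2
So N_AT = 7 and N_GC = 8.
Tm = 4·8 + 2·7 = 32 + 14 = 46°C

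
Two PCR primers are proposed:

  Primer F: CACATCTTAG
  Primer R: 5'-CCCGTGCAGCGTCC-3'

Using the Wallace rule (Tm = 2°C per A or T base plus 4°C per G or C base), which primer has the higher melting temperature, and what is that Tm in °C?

Primer R, 50°C

Primer F: A+T=6, G+C=4 → Tm = 2(6)+4(4) = 28°C
Primer R: A+T=3, G+C=11 → Tm = 2(3)+4(11) = 50°C
28°C vs 50°C → primer R is higher.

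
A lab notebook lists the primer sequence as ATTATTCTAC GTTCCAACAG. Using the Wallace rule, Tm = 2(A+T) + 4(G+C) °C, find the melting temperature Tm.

54°C

Scanning the sequence gives A=6, T=7, C=5, G=2.
So N_AT = 13 and N_GC = 7.
Tm = 4·7 + 2·13 = 28 + 26 = 54°C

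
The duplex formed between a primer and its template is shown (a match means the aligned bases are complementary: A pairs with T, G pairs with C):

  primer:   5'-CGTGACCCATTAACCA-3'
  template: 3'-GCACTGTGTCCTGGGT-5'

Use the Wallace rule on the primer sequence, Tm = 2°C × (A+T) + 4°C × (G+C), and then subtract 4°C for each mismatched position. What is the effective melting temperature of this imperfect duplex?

Primer base counts: A=5, T=3, G=2, C=6 → A+T=8, G+C=8
Perfect-match Tm = 2(8) + 4(8) = 16 + 32 = 48°C
Mismatches (positions where the bases are not complementary): 4 (at positions 7, 10, 11, 13)
Effective Tm = 48 − 4×4 = 48 − 16 = 32°C

32°C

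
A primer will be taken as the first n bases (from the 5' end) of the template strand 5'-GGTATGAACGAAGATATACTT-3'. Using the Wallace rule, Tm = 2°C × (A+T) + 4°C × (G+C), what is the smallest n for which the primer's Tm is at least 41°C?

n = 15

First 14 bases: GGTATGAACGAAGA → Tm = 40°C (< 41°C)
First 15 bases: GGTATGAACGAAGAT → Tm = 42°C (≥ 41°C)
Since every base adds ≥2°C, Tm only increases with n, so the threshold is first crossed at n = 15.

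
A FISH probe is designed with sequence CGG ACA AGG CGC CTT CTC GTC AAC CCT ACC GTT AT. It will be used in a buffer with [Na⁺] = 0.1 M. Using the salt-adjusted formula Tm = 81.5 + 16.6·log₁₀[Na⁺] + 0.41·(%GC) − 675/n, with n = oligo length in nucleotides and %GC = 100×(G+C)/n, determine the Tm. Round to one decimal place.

Length n = 35. Scanning the sequence gives C=13, A=7, T=8, G=7.
G+C = 20, so %GC = 20/35 × 100 = 57.143%
Salt term: 16.6 × (-1) = -16.6
GC term: 0.41 × 57.143 = 23.429; length term: −675/35 = −19.286
Tm = 81.5 + (-16.6) + 23.429 − 19.286 = 69.043 → 69.0°C

69.0°C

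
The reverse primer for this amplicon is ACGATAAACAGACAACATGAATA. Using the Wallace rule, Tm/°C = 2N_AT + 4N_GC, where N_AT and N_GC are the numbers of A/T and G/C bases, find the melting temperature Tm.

60°C

T=3, G=3, A=13, C=4
So N_AT = 16 and N_GC = 7.
Tm = 4·7 + 2·16 = 28 + 32 = 60°C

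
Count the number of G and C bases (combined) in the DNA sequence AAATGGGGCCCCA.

8

T=1, A=4, G=4, C=4
G+C = 4 + 4 = 8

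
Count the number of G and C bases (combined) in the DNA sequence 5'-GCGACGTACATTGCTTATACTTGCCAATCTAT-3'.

13

Base counts: G=5, C=8, T=11, A=8
Total G or C: 5 + 8 = 13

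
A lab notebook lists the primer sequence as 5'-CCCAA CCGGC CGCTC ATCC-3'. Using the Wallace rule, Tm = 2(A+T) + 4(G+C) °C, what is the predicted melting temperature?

Counting bases: C=11, T=2, A=3, G=3
AT pairs contribute 5, GC pairs contribute 14.
Tm = 4·14 + 2·5 = 56 + 10 = 66°C

66°C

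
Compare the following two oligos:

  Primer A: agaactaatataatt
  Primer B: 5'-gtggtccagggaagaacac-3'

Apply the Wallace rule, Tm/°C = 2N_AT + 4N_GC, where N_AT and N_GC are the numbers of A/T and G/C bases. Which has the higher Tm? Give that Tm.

Primer A: A+T=13, G+C=2 → Tm = 2(13)+4(2) = 34°C
Primer B: A+T=8, G+C=11 → Tm = 2(8)+4(11) = 60°C
34°C vs 60°C → primer B is higher.

Primer B, 60°C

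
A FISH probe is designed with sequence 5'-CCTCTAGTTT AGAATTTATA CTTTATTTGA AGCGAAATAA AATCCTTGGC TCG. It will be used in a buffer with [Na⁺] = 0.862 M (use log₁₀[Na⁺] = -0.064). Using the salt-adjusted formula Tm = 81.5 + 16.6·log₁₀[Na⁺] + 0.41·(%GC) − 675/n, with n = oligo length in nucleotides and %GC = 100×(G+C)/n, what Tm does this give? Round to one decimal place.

Length n = 53. A=16, G=8, T=20, C=9
G+C = 17, so %GC = 17/53 × 100 = 32.075%
Salt term: 16.6 × (-0.064) = -1.062
GC term: 0.41 × 32.075 = 13.151; length term: −675/53 = −12.736
Tm = 81.5 + (-1.062) + 13.151 − 12.736 = 80.853 → 80.9°C

80.9°C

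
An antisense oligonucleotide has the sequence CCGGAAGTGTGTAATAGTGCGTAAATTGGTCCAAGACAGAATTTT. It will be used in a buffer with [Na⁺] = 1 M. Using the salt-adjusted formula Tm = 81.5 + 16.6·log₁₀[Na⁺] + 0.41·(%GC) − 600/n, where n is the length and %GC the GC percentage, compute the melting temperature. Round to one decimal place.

84.6°C

Length n = 45. Base counts: A=14, C=6, T=13, G=12
G+C = 18, so %GC = 18/45 × 100 = 40%
Salt term: 16.6 × (0) = 0
GC term: 0.41 × 40 = 16.4; length term: −600/45 = −13.333
Tm = 81.5 + (0) + 16.4 − 13.333 = 84.567 → 84.6°C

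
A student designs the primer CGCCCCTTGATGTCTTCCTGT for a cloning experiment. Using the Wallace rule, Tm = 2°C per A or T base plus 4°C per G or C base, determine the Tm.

66°C

Base counts: A=1, G=4, T=8, C=8
AT pairs contribute 9, GC pairs contribute 12.
Tm = 2(9) + 4(12) = 18 + 48 = 66°C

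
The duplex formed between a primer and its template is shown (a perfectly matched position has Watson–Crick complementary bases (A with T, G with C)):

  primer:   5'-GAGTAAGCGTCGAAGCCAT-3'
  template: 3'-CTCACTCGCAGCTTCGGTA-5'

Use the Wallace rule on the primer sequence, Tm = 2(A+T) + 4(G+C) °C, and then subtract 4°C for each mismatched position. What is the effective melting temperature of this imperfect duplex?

Primer base counts: A=6, T=3, G=6, C=4 → A+T=9, G+C=10
Perfect-match Tm = 2(9) + 4(10) = 18 + 40 = 58°C
Mismatches (positions where the bases are not complementary): 1 (at position 5)
Effective Tm = 58 − 1×4 = 58 − 4 = 54°C

54°C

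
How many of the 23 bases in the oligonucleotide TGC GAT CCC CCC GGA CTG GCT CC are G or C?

T=4, G=6, C=11, A=2
Total G or C: 6 + 11 = 17

17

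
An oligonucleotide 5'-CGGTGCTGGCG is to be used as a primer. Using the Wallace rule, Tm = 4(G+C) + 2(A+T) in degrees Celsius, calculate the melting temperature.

40°C

Base counts: T=2, G=6, C=3, A=0
A+T = 2, G+C = 9
Tm = 2(2) + 4(9) = 4 + 36 = 40°C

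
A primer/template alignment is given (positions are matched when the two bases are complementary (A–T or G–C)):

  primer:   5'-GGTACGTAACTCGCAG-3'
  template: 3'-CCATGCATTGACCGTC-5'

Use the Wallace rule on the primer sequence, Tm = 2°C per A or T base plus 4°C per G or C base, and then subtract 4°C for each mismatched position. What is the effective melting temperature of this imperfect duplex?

46°C

Primer base counts: A=4, T=3, G=5, C=4 → A+T=7, G+C=9
Perfect-match Tm = 2(7) + 4(9) = 14 + 36 = 50°C
Mismatches (positions where the bases are not complementary): 1 (at position 12)
Effective Tm = 50 − 1×4 = 50 − 4 = 46°C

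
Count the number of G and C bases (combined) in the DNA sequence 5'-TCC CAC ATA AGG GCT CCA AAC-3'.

Base counts: C=8, T=3, G=3, A=7
Total G or C: 3 + 8 = 11

11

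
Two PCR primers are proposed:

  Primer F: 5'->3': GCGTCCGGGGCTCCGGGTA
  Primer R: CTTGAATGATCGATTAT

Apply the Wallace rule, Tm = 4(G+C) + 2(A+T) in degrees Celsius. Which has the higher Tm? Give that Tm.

Primer F: A+T=4, G+C=15 → Tm = 2(4)+4(15) = 68°C
Primer R: A+T=12, G+C=5 → Tm = 2(12)+4(5) = 44°C
68°C vs 44°C → primer F is higher.

Primer F, 68°C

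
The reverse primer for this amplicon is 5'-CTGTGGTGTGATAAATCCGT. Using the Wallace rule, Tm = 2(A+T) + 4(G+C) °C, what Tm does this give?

A=4, C=3, G=6, T=7
AT pairs contribute 11, GC pairs contribute 9.
Tm = 2(11) + 4(9) = 22 + 36 = 58°C

58°C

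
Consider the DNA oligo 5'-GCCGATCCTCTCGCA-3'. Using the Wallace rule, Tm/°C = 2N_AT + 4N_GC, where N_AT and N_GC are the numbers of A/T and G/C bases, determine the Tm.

50°C

Scanning the sequence gives G=3, C=7, A=2, T=3.
A+T = 5, G+C = 10
Tm = 4·10 + 2·5 = 40 + 10 = 50°C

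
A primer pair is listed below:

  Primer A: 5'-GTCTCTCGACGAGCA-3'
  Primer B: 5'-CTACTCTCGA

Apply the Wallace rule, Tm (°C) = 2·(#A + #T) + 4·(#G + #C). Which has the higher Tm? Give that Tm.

Primer A: A+T=6, G+C=9 → Tm = 2(6)+4(9) = 48°C
Primer B: A+T=5, G+C=5 → Tm = 2(5)+4(5) = 30°C
48°C vs 30°C → primer A is higher.

Primer A, 48°C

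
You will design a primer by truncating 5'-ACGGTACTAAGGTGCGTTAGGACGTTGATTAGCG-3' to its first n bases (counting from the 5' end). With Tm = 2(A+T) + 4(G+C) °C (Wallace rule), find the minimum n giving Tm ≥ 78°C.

n = 26

First 25 bases: ACGGTACTAAGGTGCGTTAGGACGT → Tm = 76°C (< 78°C)
First 26 bases: ACGGTACTAAGGTGCGTTAGGACGTT → Tm = 78°C (≥ 78°C)
Each additional base adds 2°C (A/T) or 4°C (G/C), so Tm is non-decreasing in n; n = 26 is the first length to reach 78°C.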